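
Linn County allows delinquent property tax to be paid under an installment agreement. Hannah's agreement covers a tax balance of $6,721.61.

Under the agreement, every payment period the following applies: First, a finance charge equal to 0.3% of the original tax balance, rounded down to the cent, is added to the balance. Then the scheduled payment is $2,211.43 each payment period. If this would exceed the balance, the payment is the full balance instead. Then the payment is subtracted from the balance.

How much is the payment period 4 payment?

$167.96

Payment period 1: $6,721.61 +$20.16 interest = $6,741.77; pay $2,211.43 → $4,530.34
Payment period 2: $4,530.34 +$20.16 interest = $4,550.50; pay $2,211.43 → $2,339.07
Payment period 3: $2,339.07 +$20.16 interest = $2,359.23; pay $2,211.43 → $147.80
Payment period 4: $147.80 +$20.16 interest = $167.96; pay $167.96 → $0.00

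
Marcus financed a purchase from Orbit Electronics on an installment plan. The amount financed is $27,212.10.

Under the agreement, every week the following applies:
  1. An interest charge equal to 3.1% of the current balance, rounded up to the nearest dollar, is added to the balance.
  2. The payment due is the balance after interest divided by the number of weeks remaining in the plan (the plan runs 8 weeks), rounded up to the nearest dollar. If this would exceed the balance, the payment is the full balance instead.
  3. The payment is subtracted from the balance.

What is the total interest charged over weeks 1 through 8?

# | Opening | Interest | Payment | End bal
1 | $27,212.10 | $844.00 | $3,508.00 | $24,548.10
2 | $24,548.10 | $761.00 | $3,616.00 | $21,693.10
3 | $21,693.10 | $673.00 | $3,728.00 | $18,638.10
4 | $18,638.10 | $578.00 | $3,844.00 | $15,372.10
5 | $15,372.10 | $477.00 | $3,963.00 | $11,886.10
6 | $11,886.10 | $369.00 | $4,086.00 | $8,169.10
7 | $8,169.10 | $254.00 | $4,212.00 | $4,211.10
8 | $4,211.10 | $131.00 | $4,342.10 | $0.00
Total interest: $844.00 + $761.00 + $673.00 + $578.00 + $477.00 + $369.00 + $254.00 + $131.00 = $4,087.00

$4,087.00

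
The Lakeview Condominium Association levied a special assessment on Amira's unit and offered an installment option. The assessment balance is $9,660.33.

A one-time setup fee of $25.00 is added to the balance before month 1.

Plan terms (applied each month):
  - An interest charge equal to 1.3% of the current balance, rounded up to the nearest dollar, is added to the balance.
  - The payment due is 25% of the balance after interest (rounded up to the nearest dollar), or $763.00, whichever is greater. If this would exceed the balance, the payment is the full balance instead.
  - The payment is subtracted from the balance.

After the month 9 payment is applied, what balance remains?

Month 1: opening $9,685.33; interest $126.00 → $9,811.33; payment $2,453.00; balance $7,358.33
Month 2: opening $7,358.33; interest $96.00 → $7,454.33; payment $1,864.00; balance $5,590.33
Month 3: opening $5,590.33; interest $73.00 → $5,663.33; payment $1,416.00; balance $4,247.33
Month 4: opening $4,247.33; interest $56.00 → $4,303.33; payment $1,076.00; balance $3,227.33
Month 5: opening $3,227.33; interest $42.00 → $3,269.33; payment $818.00; balance $2,451.33
Month 6: opening $2,451.33; interest $32.00 → $2,483.33; payment $763.00; balance $1,720.33
Month 7: opening $1,720.33; interest $23.00 → $1,743.33; payment $763.00; balance $980.33
Month 8: opening $980.33; interest $13.00 → $993.33; payment $763.00; balance $230.33
Month 9: opening $230.33; interest $3.00 → $233.33; payment $233.33; balance $0.00

$0.00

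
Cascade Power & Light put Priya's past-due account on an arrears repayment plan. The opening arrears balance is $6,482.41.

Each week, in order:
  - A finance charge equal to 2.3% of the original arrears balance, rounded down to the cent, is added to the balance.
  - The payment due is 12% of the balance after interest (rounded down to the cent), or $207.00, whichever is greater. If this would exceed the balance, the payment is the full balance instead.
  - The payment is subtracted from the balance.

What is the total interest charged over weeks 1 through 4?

$596.36

Week 1: $6,482.41 +$149.09 interest = $6,631.50; pay $795.78 → $5,835.72
Week 2: $5,835.72 +$149.09 interest = $5,984.81; pay $718.17 → $5,266.64
Week 3: $5,266.64 +$149.09 interest = $5,415.73; pay $649.88 → $4,765.85
Week 4: $4,765.85 +$149.09 interest = $4,914.94; pay $589.79 → $4,325.15
Total interest: $149.09 + $149.09 + $149.09 + $149.09 = $596.36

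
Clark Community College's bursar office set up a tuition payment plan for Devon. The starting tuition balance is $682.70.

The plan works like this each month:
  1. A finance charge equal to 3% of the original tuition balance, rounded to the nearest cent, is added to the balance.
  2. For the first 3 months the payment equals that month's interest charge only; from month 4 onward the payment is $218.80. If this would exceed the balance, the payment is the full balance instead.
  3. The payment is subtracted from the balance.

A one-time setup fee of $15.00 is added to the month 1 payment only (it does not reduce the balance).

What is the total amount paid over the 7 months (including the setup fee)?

$841.06

# | Opening | Interest | Payment | Fee | End bal
1 | $682.70 | $20.48 | $20.48 | $15.00 | $682.70
2 | $682.70 | $20.48 | $20.48 | — | $682.70
3 | $682.70 | $20.48 | $20.48 | — | $682.70
4 | $682.70 | $20.48 | $218.80 | — | $484.38
5 | $484.38 | $20.48 | $218.80 | — | $286.06
6 | $286.06 | $20.48 | $218.80 | — | $87.74
7 | $87.74 | $20.48 | $108.22 | — | $0.00
Total paid: $841.06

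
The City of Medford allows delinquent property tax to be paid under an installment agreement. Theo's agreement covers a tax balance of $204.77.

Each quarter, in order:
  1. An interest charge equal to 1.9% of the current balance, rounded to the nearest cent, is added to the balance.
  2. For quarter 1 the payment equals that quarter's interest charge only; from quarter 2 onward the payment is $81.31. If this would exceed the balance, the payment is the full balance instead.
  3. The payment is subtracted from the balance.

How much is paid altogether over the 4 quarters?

Quarter 1: $204.77 +$3.89 interest = $208.66; pay $3.89 → $204.77
Quarter 2: $204.77 +$3.89 interest = $208.66; pay $81.31 → $127.35
Quarter 3: $127.35 +$2.42 interest = $129.77; pay $81.31 → $48.46
Quarter 4: $48.46 +$0.92 interest = $49.38; pay $49.38 → $0.00
Total paid: $215.89

$215.89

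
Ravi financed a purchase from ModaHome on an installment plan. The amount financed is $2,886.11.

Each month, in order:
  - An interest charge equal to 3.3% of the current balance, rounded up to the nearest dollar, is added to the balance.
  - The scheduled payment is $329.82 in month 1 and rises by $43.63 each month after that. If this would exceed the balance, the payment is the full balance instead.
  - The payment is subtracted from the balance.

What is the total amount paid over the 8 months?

$3,337.11

Month 1: opening $2,886.11; interest $96.00 → $2,982.11; payment $329.82; balance $2,652.29
Month 2: opening $2,652.29; interest $88.00 → $2,740.29; payment $373.45; balance $2,366.84
Month 3: opening $2,366.84; interest $79.00 → $2,445.84; payment $417.08; balance $2,028.76
Month 4: opening $2,028.76; interest $67.00 → $2,095.76; payment $460.71; balance $1,635.05
Month 5: opening $1,635.05; interest $54.00 → $1,689.05; payment $504.34; balance $1,184.71
Month 6: opening $1,184.71; interest $40.00 → $1,224.71; payment $547.97; balance $676.74
Month 7: opening $676.74; interest $23.00 → $699.74; payment $591.60; balance $108.14
Month 8: opening $108.14; interest $4.00 → $112.14; payment $112.14; balance $0.00
Total paid: $3,337.11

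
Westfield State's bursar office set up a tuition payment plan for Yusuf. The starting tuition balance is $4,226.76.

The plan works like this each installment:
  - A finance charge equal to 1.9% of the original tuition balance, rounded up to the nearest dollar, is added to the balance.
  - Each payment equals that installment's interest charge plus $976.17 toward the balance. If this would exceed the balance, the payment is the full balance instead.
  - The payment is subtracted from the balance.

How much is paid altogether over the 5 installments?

# | Opening | Interest | Payment | End bal
1 | $4,226.76 | $81.00 | $1,057.17 | $3,250.59
2 | $3,250.59 | $81.00 | $1,057.17 | $2,274.42
3 | $2,274.42 | $81.00 | $1,057.17 | $1,298.25
4 | $1,298.25 | $81.00 | $1,057.17 | $322.08
5 | $322.08 | $81.00 | $403.08 | $0.00
Total paid: $4,631.76

$4,631.76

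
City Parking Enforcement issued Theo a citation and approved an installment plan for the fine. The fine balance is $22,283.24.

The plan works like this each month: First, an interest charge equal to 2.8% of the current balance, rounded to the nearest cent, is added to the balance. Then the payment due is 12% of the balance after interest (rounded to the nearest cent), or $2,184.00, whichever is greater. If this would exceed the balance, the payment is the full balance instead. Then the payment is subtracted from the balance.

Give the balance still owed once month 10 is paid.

$3,381.26

Month 1: opening $22,283.24; interest $623.93 → $22,907.17; payment $2,748.86; balance $20,158.31
Month 2: opening $20,158.31; interest $564.43 → $20,722.74; payment $2,486.73; balance $18,236.01
Month 3: opening $18,236.01; interest $510.61 → $18,746.62; payment $2,249.59; balance $16,497.03
Month 4: opening $16,497.03; interest $461.92 → $16,958.95; payment $2,184.00; balance $14,774.95
Month 5: opening $14,774.95; interest $413.70 → $15,188.65; payment $2,184.00; balance $13,004.65
Month 6: opening $13,004.65; interest $364.13 → $13,368.78; payment $2,184.00; balance $11,184.78
Month 7: opening $11,184.78; interest $313.17 → $11,497.95; payment $2,184.00; balance $9,313.95
Month 8: opening $9,313.95; interest $260.79 → $9,574.74; payment $2,184.00; balance $7,390.74
Month 9: opening $7,390.74; interest $206.94 → $7,597.68; payment $2,184.00; balance $5,413.68
Month 10: opening $5,413.68; interest $151.58 → $5,565.26; payment $2,184.00; balance $3,381.26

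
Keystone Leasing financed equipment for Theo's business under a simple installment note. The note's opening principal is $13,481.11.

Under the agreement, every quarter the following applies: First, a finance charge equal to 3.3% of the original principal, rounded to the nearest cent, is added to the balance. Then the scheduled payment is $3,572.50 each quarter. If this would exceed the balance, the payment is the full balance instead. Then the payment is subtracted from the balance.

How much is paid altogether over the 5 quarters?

$15,705.51

# | Opening | Interest | Payment | End bal
1 | $13,481.11 | $444.88 | $3,572.50 | $10,353.49
2 | $10,353.49 | $444.88 | $3,572.50 | $7,225.87
3 | $7,225.87 | $444.88 | $3,572.50 | $4,098.25
4 | $4,098.25 | $444.88 | $3,572.50 | $970.63
5 | $970.63 | $444.88 | $1,415.51 | $0.00
Total paid: $15,705.51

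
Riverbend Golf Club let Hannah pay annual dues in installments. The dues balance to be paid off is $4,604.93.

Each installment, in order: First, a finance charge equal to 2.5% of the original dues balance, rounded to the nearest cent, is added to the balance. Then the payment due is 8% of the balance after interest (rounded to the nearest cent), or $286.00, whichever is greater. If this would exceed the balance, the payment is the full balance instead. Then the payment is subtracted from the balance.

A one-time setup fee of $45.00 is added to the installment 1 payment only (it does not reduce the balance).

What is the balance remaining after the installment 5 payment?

$3,486.36

# | Opening | Interest | Payment | Fee | End bal
1 | $4,604.93 | $115.12 | $377.60 | $45.00 | $4,342.45
2 | $4,342.45 | $115.12 | $356.61 | — | $4,100.96
3 | $4,100.96 | $115.12 | $337.29 | — | $3,878.79
4 | $3,878.79 | $115.12 | $319.51 | — | $3,674.40
5 | $3,674.40 | $115.12 | $303.16 | — | $3,486.36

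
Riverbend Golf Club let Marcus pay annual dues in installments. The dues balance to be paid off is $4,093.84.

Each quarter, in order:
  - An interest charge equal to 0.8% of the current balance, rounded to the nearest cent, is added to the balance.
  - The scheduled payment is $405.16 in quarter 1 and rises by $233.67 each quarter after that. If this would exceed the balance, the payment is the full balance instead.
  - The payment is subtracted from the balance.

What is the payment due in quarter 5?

$1,186.13

# | Opening | Interest | Payment | End bal
1 | $4,093.84 | $32.75 | $405.16 | $3,721.43
2 | $3,721.43 | $29.77 | $638.83 | $3,112.37
3 | $3,112.37 | $24.90 | $872.50 | $2,264.77
4 | $2,264.77 | $18.12 | $1,106.17 | $1,176.72
5 | $1,176.72 | $9.41 | $1,186.13 | $0.00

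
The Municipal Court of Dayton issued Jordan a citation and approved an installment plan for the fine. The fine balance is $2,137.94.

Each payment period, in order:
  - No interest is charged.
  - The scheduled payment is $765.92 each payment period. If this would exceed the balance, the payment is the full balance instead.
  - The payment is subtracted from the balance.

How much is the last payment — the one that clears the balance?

# | Opening | Payment | End bal
1 | $2,137.94 | $765.92 | $1,372.02
2 | $1,372.02 | $765.92 | $606.10
3 | $606.10 | $606.10 | $0.00

$606.10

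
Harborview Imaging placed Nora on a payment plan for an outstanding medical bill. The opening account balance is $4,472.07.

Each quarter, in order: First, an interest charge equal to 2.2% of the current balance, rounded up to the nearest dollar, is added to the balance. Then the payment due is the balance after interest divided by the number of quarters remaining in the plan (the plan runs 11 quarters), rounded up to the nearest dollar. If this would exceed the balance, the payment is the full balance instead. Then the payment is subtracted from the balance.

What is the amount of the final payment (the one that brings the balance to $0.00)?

$516.07

Quarter 1: $4,472.07 +$99.00 interest = $4,571.07; pay $416.00 → $4,155.07
Quarter 2: $4,155.07 +$92.00 interest = $4,247.07; pay $425.00 → $3,822.07
Quarter 3: $3,822.07 +$85.00 interest = $3,907.07; pay $435.00 → $3,472.07
Quarter 4: $3,472.07 +$77.00 interest = $3,549.07; pay $444.00 → $3,105.07
Quarter 5: $3,105.07 +$69.00 interest = $3,174.07; pay $454.00 → $2,720.07
Quarter 6: $2,720.07 +$60.00 interest = $2,780.07; pay $464.00 → $2,316.07
Quarter 7: $2,316.07 +$51.00 interest = $2,367.07; pay $474.00 → $1,893.07
Quarter 8: $1,893.07 +$42.00 interest = $1,935.07; pay $484.00 → $1,451.07
Quarter 9: $1,451.07 +$32.00 interest = $1,483.07; pay $495.00 → $988.07
Quarter 10: $988.07 +$22.00 interest = $1,010.07; pay $506.00 → $504.07
Quarter 11: $504.07 +$12.00 interest = $516.07; pay $516.07 → $0.00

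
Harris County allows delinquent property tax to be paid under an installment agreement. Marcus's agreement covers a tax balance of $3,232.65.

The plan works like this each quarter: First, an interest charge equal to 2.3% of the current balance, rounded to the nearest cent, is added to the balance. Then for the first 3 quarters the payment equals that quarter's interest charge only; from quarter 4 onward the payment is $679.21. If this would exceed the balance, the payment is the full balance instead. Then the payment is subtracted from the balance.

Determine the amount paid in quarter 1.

Quarter 1: $3,232.65 +$74.35 interest = $3,307.00; pay $74.35 → $3,232.65

$74.35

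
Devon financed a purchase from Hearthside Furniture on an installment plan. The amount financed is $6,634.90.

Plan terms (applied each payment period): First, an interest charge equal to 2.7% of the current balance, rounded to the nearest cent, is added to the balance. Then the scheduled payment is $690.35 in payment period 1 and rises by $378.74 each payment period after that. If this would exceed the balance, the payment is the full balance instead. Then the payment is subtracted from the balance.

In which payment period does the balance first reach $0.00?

Payment period 1: $6,634.90 +$179.14 interest = $6,814.04; pay $690.35 → $6,123.69
Payment period 2: $6,123.69 +$165.34 interest = $6,289.03; pay $1,069.09 → $5,219.94
Payment period 3: $5,219.94 +$140.94 interest = $5,360.88; pay $1,447.83 → $3,913.05
Payment period 4: $3,913.05 +$105.65 interest = $4,018.70; pay $1,826.57 → $2,192.13
Payment period 5: $2,192.13 +$59.19 interest = $2,251.32; pay $2,205.31 → $46.01
Payment period 6: $46.01 +$1.24 interest = $47.25; pay $47.25 → $0.00
Balance reaches $0.00 in payment period 6.

6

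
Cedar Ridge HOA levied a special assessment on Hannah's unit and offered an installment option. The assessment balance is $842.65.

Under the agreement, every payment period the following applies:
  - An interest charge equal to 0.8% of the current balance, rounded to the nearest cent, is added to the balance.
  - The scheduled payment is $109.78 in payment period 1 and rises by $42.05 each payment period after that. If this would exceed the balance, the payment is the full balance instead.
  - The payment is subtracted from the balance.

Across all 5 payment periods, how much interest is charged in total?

# | Opening | Interest | Payment | End bal
1 | $842.65 | $6.74 | $109.78 | $739.61
2 | $739.61 | $5.92 | $151.83 | $593.70
3 | $593.70 | $4.75 | $193.88 | $404.57
4 | $404.57 | $3.24 | $235.93 | $171.88
5 | $171.88 | $1.38 | $173.26 | $0.00
Total interest: $6.74 + $5.92 + $4.75 + $3.24 + $1.38 = $22.03

$22.03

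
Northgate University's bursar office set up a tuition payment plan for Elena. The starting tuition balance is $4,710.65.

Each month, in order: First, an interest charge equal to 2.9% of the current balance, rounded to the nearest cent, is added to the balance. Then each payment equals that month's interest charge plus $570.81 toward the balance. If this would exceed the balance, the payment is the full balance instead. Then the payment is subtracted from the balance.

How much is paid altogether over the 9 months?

$5,344.20

Month 1: $4,710.65 +$136.61 interest = $4,847.26; pay $707.42 → $4,139.84
Month 2: $4,139.84 +$120.06 interest = $4,259.90; pay $690.87 → $3,569.03
Month 3: $3,569.03 +$103.50 interest = $3,672.53; pay $674.31 → $2,998.22
Month 4: $2,998.22 +$86.95 interest = $3,085.17; pay $657.76 → $2,427.41
Month 5: $2,427.41 +$70.39 interest = $2,497.80; pay $641.20 → $1,856.60
Month 6: $1,856.60 +$53.84 interest = $1,910.44; pay $624.65 → $1,285.79
Month 7: $1,285.79 +$37.29 interest = $1,323.08; pay $608.10 → $714.98
Month 8: $714.98 +$20.73 interest = $735.71; pay $591.54 → $144.17
Month 9: $144.17 +$4.18 interest = $148.35; pay $148.35 → $0.00
Total paid: $5,344.20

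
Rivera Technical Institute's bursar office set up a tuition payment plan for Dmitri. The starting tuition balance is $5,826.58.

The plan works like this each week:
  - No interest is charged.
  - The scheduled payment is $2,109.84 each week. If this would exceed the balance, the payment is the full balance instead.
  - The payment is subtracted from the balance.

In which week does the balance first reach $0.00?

Week 1: opening $5,826.58; payment $2,109.84; balance $3,716.74
Week 2: opening $3,716.74; payment $2,109.84; balance $1,606.90
Week 3: opening $1,606.90; payment $1,606.90; balance $0.00
Balance reaches $0.00 in week 3.

3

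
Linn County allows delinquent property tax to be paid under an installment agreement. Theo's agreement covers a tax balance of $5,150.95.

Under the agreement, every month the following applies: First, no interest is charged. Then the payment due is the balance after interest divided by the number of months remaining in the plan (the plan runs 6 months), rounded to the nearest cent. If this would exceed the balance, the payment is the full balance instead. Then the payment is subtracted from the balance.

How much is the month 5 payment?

# | Opening | Payment | End bal
1 | $5,150.95 | $858.49 | $4,292.46
2 | $4,292.46 | $858.49 | $3,433.97
3 | $3,433.97 | $858.49 | $2,575.48
4 | $2,575.48 | $858.49 | $1,716.99
5 | $1,716.99 | $858.50 | $858.49

$858.50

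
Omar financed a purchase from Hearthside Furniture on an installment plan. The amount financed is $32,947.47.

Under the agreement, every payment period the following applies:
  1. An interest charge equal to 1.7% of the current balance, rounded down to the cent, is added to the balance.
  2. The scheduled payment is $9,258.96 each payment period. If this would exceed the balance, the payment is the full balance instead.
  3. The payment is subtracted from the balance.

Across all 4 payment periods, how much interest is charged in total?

# | Opening | Interest | Payment | End bal
1 | $32,947.47 | $560.10 | $9,258.96 | $24,248.61
2 | $24,248.61 | $412.22 | $9,258.96 | $15,401.87
3 | $15,401.87 | $261.83 | $9,258.96 | $6,404.74
4 | $6,404.74 | $108.88 | $6,513.62 | $0.00
Total interest: $560.10 + $412.22 + $261.83 + $108.88 = $1,343.03

$1,343.03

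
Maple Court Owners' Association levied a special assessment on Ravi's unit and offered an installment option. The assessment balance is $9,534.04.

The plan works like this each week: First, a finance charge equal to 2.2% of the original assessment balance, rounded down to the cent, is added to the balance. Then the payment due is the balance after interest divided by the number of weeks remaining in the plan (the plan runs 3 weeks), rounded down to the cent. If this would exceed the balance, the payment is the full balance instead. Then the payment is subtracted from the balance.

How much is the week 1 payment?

$3,247.92

Week 1: opening $9,534.04; interest $209.74 → $9,743.78; payment $3,247.92; balance $6,495.86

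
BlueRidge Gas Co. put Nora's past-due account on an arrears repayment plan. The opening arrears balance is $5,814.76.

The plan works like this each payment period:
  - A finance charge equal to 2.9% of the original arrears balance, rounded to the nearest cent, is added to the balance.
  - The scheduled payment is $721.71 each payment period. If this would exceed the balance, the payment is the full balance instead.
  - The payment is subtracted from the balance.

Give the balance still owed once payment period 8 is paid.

Payment period 1: opening $5,814.76; interest $168.63 → $5,983.39; payment $721.71; balance $5,261.68
Payment period 2: opening $5,261.68; interest $168.63 → $5,430.31; payment $721.71; balance $4,708.60
Payment period 3: opening $4,708.60; interest $168.63 → $4,877.23; payment $721.71; balance $4,155.52
Payment period 4: opening $4,155.52; interest $168.63 → $4,324.15; payment $721.71; balance $3,602.44
Payment period 5: opening $3,602.44; interest $168.63 → $3,771.07; payment $721.71; balance $3,049.36
Payment period 6: opening $3,049.36; interest $168.63 → $3,217.99; payment $721.71; balance $2,496.28
Payment period 7: opening $2,496.28; interest $168.63 → $2,664.91; payment $721.71; balance $1,943.20
Payment period 8: opening $1,943.20; interest $168.63 → $2,111.83; payment $721.71; balance $1,390.12

$1,390.12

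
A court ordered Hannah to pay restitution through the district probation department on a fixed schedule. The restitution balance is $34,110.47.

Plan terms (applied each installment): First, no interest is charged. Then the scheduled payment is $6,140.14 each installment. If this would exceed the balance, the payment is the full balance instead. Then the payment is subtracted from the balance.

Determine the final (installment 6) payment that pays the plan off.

Installment 1: $34,110.47 − $6,140.14 → $27,970.33
Installment 2: $27,970.33 − $6,140.14 → $21,830.19
Installment 3: $21,830.19 − $6,140.14 → $15,690.05
Installment 4: $15,690.05 − $6,140.14 → $9,549.91
Installment 5: $9,549.91 − $6,140.14 → $3,409.77
Installment 6: $3,409.77 − $3,409.77 → $0.00

$3,409.77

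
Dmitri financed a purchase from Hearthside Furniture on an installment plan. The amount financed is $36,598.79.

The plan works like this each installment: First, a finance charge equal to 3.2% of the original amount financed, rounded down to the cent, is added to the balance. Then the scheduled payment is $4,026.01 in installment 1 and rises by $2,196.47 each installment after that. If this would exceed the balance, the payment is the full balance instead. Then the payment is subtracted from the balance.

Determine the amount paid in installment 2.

$6,222.48

Installment 1: opening $36,598.79; interest $1,171.16 → $37,769.95; payment $4,026.01; balance $33,743.94
Installment 2: opening $33,743.94; interest $1,171.16 → $34,915.10; payment $6,222.48; balance $28,692.62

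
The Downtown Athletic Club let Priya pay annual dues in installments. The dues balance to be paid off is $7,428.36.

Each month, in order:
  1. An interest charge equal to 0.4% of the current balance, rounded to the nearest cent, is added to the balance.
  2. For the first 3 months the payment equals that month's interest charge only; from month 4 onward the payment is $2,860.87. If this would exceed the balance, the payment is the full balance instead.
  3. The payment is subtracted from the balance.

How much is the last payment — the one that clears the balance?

Month 1: $7,428.36 +$29.71 interest = $7,458.07; pay $29.71 → $7,428.36
Month 2: $7,428.36 +$29.71 interest = $7,458.07; pay $29.71 → $7,428.36
Month 3: $7,428.36 +$29.71 interest = $7,458.07; pay $29.71 → $7,428.36
Month 4: $7,428.36 +$29.71 interest = $7,458.07; pay $2,860.87 → $4,597.20
Month 5: $4,597.20 +$18.39 interest = $4,615.59; pay $2,860.87 → $1,754.72
Month 6: $1,754.72 +$7.02 interest = $1,761.74; pay $1,761.74 → $0.00

$1,761.74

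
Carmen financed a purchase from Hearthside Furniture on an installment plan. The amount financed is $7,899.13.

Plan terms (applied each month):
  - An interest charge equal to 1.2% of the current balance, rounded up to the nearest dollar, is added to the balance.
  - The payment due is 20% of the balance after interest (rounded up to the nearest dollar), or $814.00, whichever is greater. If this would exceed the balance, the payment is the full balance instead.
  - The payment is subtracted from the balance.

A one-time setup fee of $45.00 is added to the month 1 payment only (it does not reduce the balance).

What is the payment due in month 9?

Month 1: opening $7,899.13; interest $95.00 → $7,994.13; payment $1,599.00 (+ $45.00 fee); balance $6,395.13
Month 2: opening $6,395.13; interest $77.00 → $6,472.13; payment $1,295.00; balance $5,177.13
Month 3: opening $5,177.13; interest $63.00 → $5,240.13; payment $1,049.00; balance $4,191.13
Month 4: opening $4,191.13; interest $51.00 → $4,242.13; payment $849.00; balance $3,393.13
Month 5: opening $3,393.13; interest $41.00 → $3,434.13; payment $814.00; balance $2,620.13
Month 6: opening $2,620.13; interest $32.00 → $2,652.13; payment $814.00; balance $1,838.13
Month 7: opening $1,838.13; interest $23.00 → $1,861.13; payment $814.00; balance $1,047.13
Month 8: opening $1,047.13; interest $13.00 → $1,060.13; payment $814.00; balance $246.13
Month 9: opening $246.13; interest $3.00 → $249.13; payment $249.13; balance $0.00

$249.13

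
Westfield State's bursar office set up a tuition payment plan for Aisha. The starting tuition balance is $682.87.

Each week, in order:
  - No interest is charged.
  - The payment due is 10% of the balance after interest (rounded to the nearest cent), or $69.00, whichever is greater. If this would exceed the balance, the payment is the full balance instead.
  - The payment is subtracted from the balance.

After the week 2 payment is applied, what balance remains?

$544.87

Week 1: opening $682.87; payment $69.00; balance $613.87
Week 2: opening $613.87; payment $69.00; balance $544.87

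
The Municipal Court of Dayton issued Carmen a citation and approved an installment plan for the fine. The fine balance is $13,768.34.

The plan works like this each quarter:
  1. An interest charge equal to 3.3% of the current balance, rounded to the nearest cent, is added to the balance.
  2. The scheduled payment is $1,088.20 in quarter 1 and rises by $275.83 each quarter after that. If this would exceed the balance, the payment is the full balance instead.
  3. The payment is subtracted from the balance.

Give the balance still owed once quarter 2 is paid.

$12,203.91

Quarter 1: opening $13,768.34; interest $454.36 → $14,222.70; payment $1,088.20; balance $13,134.50
Quarter 2: opening $13,134.50; interest $433.44 → $13,567.94; payment $1,364.03; balance $12,203.91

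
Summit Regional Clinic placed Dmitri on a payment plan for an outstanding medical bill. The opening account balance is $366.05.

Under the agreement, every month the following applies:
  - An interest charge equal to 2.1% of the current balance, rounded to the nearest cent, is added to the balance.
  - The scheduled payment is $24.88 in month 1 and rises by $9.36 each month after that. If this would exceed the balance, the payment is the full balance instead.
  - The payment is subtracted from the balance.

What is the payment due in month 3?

Month 1: $366.05 +$7.69 interest = $373.74; pay $24.88 → $348.86
Month 2: $348.86 +$7.33 interest = $356.19; pay $34.24 → $321.95
Month 3: $321.95 +$6.76 interest = $328.71; pay $43.60 → $285.11

$43.60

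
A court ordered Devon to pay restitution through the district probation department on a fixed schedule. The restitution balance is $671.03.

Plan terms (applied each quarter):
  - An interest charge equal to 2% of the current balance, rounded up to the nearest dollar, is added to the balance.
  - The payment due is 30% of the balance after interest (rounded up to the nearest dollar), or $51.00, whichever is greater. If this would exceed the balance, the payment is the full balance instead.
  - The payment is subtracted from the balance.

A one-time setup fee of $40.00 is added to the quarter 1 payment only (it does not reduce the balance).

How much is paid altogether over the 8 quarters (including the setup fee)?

# | Opening | Interest | Payment | Fee | End bal
1 | $671.03 | $14.00 | $206.00 | $40.00 | $479.03
2 | $479.03 | $10.00 | $147.00 | — | $342.03
3 | $342.03 | $7.00 | $105.00 | — | $244.03
4 | $244.03 | $5.00 | $75.00 | — | $174.03
5 | $174.03 | $4.00 | $54.00 | — | $124.03
6 | $124.03 | $3.00 | $51.00 | — | $76.03
7 | $76.03 | $2.00 | $51.00 | — | $27.03
8 | $27.03 | $1.00 | $28.03 | — | $0.00
Total paid: $757.03

$757.03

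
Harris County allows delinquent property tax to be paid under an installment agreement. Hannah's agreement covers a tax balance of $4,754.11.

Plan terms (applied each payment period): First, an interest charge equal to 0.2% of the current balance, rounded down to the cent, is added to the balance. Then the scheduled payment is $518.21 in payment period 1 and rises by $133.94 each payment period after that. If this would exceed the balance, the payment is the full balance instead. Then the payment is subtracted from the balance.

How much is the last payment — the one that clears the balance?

$860.01

# | Opening | Interest | Payment | End bal
1 | $4,754.11 | $9.50 | $518.21 | $4,245.40
2 | $4,245.40 | $8.49 | $652.15 | $3,601.74
3 | $3,601.74 | $7.20 | $786.09 | $2,822.85
4 | $2,822.85 | $5.64 | $920.03 | $1,908.46
5 | $1,908.46 | $3.81 | $1,053.97 | $858.30
6 | $858.30 | $1.71 | $860.01 | $0.00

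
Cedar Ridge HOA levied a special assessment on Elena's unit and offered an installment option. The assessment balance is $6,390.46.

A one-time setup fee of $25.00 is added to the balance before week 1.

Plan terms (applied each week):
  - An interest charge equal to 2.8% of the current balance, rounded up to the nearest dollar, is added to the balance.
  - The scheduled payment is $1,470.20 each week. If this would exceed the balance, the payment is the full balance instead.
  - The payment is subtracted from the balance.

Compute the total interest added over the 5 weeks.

$529.00

# | Opening | Interest | Payment | End bal
1 | $6,415.46 | $180.00 | $1,470.20 | $5,125.26
2 | $5,125.26 | $144.00 | $1,470.20 | $3,799.06
3 | $3,799.06 | $107.00 | $1,470.20 | $2,435.86
4 | $2,435.86 | $69.00 | $1,470.20 | $1,034.66
5 | $1,034.66 | $29.00 | $1,063.66 | $0.00
Total interest: $180.00 + $144.00 + $107.00 + $69.00 + $29.00 = $529.00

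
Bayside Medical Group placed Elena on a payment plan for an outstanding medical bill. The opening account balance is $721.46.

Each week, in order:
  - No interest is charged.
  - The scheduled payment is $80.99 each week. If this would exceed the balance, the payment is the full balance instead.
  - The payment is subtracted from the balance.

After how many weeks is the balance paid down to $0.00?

Week 1: opening $721.46; payment $80.99; balance $640.47
Week 2: opening $640.47; payment $80.99; balance $559.48
Week 3: opening $559.48; payment $80.99; balance $478.49
Week 4: opening $478.49; payment $80.99; balance $397.50
Week 5: opening $397.50; payment $80.99; balance $316.51
Week 6: opening $316.51; payment $80.99; balance $235.52
Week 7: opening $235.52; payment $80.99; balance $154.53
Week 8: opening $154.53; payment $80.99; balance $73.54
Week 9: opening $73.54; payment $73.54; balance $0.00
Balance reaches $0.00 in week 9.

9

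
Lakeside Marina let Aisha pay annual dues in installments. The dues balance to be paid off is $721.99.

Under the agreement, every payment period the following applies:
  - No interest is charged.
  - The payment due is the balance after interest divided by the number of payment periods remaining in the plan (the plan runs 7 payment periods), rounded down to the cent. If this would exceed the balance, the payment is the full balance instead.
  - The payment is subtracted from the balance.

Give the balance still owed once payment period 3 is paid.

# | Opening | Payment | End bal
1 | $721.99 | $103.14 | $618.85
2 | $618.85 | $103.14 | $515.71
3 | $515.71 | $103.14 | $412.57

$412.57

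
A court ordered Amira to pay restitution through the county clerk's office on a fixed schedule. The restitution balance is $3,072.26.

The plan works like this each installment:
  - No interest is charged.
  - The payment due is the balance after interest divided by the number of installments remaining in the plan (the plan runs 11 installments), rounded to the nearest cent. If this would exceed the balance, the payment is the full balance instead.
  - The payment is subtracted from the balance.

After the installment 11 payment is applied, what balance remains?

$0.00

Installment 1: opening $3,072.26; payment $279.30; balance $2,792.96
Installment 2: opening $2,792.96; payment $279.30; balance $2,513.66
Installment 3: opening $2,513.66; payment $279.30; balance $2,234.36
Installment 4: opening $2,234.36; payment $279.30; balance $1,955.06
Installment 5: opening $1,955.06; payment $279.29; balance $1,675.77
Installment 6: opening $1,675.77; payment $279.30; balance $1,396.47
Installment 7: opening $1,396.47; payment $279.29; balance $1,117.18
Installment 8: opening $1,117.18; payment $279.30; balance $837.88
Installment 9: opening $837.88; payment $279.29; balance $558.59
Installment 10: opening $558.59; payment $279.30; balance $279.29
Installment 11: opening $279.29; payment $279.29; balance $0.00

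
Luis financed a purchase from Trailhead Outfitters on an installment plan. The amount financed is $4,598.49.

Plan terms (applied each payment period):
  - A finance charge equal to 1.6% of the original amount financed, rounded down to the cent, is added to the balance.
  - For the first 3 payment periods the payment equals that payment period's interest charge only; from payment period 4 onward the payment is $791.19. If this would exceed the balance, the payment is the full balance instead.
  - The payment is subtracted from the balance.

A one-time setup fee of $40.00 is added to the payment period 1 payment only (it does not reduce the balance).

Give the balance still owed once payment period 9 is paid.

$292.77

Payment period 1: opening $4,598.49; interest $73.57 → $4,672.06; payment $73.57 (+ $40.00 fee); balance $4,598.49
Payment period 2: opening $4,598.49; interest $73.57 → $4,672.06; payment $73.57; balance $4,598.49
Payment period 3: opening $4,598.49; interest $73.57 → $4,672.06; payment $73.57; balance $4,598.49
Payment period 4: opening $4,598.49; interest $73.57 → $4,672.06; payment $791.19; balance $3,880.87
Payment period 5: opening $3,880.87; interest $73.57 → $3,954.44; payment $791.19; balance $3,163.25
Payment period 6: opening $3,163.25; interest $73.57 → $3,236.82; payment $791.19; balance $2,445.63
Payment period 7: opening $2,445.63; interest $73.57 → $2,519.20; payment $791.19; balance $1,728.01
Payment period 8: opening $1,728.01; interest $73.57 → $1,801.58; payment $791.19; balance $1,010.39
Payment period 9: opening $1,010.39; interest $73.57 → $1,083.96; payment $791.19; balance $292.77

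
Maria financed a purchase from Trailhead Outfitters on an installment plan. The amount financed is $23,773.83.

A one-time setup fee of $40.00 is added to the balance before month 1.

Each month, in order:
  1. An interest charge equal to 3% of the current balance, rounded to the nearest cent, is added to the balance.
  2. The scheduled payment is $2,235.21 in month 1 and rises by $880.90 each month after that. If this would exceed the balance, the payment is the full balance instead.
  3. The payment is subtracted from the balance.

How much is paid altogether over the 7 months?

# | Opening | Interest | Payment | End bal
1 | $23,813.83 | $714.41 | $2,235.21 | $22,293.03
2 | $22,293.03 | $668.79 | $3,116.11 | $19,845.71
3 | $19,845.71 | $595.37 | $3,997.01 | $16,444.07
4 | $16,444.07 | $493.32 | $4,877.91 | $12,059.48
5 | $12,059.48 | $361.78 | $5,758.81 | $6,662.45
6 | $6,662.45 | $199.87 | $6,639.71 | $222.61
7 | $222.61 | $6.68 | $229.29 | $0.00
Total paid: $26,854.05

$26,854.05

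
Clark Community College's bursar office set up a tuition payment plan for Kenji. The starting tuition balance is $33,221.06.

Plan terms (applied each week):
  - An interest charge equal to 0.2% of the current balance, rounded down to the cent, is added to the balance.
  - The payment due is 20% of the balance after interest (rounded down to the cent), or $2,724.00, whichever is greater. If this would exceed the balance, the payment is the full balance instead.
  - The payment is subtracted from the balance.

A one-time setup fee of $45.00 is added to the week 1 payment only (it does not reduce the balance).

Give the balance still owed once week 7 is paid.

Week 1: opening $33,221.06; interest $66.44 → $33,287.50; payment $6,657.50 (+ $45.00 fee); balance $26,630.00
Week 2: opening $26,630.00; interest $53.26 → $26,683.26; payment $5,336.65; balance $21,346.61
Week 3: opening $21,346.61; interest $42.69 → $21,389.30; payment $4,277.86; balance $17,111.44
Week 4: opening $17,111.44; interest $34.22 → $17,145.66; payment $3,429.13; balance $13,716.53
Week 5: opening $13,716.53; interest $27.43 → $13,743.96; payment $2,748.79; balance $10,995.17
Week 6: opening $10,995.17; interest $21.99 → $11,017.16; payment $2,724.00; balance $8,293.16
Week 7: opening $8,293.16; interest $16.58 → $8,309.74; payment $2,724.00; balance $5,585.74

$5,585.74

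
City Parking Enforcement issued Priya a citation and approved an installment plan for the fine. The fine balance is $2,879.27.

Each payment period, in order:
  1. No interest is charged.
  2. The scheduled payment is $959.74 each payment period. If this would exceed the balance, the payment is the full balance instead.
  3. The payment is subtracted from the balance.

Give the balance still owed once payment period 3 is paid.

$0.05

Payment period 1: opening $2,879.27; payment $959.74; balance $1,919.53
Payment period 2: opening $1,919.53; payment $959.74; balance $959.79
Payment period 3: opening $959.79; payment $959.74; balance $0.05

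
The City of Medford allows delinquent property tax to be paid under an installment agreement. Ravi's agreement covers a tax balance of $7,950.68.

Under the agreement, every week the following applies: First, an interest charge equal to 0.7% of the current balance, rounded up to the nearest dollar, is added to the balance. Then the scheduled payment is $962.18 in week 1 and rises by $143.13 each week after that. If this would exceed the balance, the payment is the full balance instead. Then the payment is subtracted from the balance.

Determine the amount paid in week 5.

$1,534.70

Week 1: $7,950.68 +$56.00 interest = $8,006.68; pay $962.18 → $7,044.50
Week 2: $7,044.50 +$50.00 interest = $7,094.50; pay $1,105.31 → $5,989.19
Week 3: $5,989.19 +$42.00 interest = $6,031.19; pay $1,248.44 → $4,782.75
Week 4: $4,782.75 +$34.00 interest = $4,816.75; pay $1,391.57 → $3,425.18
Week 5: $3,425.18 +$24.00 interest = $3,449.18; pay $1,534.70 → $1,914.48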